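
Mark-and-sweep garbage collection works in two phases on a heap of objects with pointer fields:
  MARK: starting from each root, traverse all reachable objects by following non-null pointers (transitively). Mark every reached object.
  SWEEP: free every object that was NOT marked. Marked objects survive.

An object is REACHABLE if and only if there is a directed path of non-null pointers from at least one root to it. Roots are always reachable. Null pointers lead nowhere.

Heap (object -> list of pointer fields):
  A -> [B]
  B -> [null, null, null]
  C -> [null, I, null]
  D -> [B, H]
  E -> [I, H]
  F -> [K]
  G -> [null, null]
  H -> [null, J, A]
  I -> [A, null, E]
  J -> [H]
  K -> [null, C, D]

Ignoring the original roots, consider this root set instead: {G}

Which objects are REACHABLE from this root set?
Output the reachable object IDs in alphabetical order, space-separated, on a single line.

Roots: G
Mark G: refs=null null, marked=G
Unmarked (collected): A B C D E F H I J K

Answer: G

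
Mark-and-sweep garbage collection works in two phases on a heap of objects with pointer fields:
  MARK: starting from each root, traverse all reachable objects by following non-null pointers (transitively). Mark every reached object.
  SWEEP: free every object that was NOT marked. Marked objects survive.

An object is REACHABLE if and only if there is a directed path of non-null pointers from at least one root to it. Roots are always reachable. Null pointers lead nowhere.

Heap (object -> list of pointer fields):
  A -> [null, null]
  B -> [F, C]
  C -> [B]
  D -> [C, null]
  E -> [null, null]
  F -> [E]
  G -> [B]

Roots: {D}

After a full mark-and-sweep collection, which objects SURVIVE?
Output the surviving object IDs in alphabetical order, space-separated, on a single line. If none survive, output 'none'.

Answer: B C D E F

Derivation:
Roots: D
Mark D: refs=C null, marked=D
Mark C: refs=B, marked=C D
Mark B: refs=F C, marked=B C D
Mark F: refs=E, marked=B C D F
Mark E: refs=null null, marked=B C D E F
Unmarked (collected): A G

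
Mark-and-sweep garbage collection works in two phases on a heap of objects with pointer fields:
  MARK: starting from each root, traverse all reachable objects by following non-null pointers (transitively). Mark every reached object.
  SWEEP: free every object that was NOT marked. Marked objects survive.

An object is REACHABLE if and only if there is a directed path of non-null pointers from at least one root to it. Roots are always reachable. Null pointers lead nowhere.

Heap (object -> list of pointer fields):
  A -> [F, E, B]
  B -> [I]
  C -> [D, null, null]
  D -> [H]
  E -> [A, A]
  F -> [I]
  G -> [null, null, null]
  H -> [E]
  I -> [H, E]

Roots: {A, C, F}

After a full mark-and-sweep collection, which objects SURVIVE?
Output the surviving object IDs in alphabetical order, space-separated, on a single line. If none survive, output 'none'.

Roots: A C F
Mark A: refs=F E B, marked=A
Mark C: refs=D null null, marked=A C
Mark F: refs=I, marked=A C F
Mark E: refs=A A, marked=A C E F
Mark B: refs=I, marked=A B C E F
Mark D: refs=H, marked=A B C D E F
Mark I: refs=H E, marked=A B C D E F I
Mark H: refs=E, marked=A B C D E F H I
Unmarked (collected): G

Answer: A B C D E F H I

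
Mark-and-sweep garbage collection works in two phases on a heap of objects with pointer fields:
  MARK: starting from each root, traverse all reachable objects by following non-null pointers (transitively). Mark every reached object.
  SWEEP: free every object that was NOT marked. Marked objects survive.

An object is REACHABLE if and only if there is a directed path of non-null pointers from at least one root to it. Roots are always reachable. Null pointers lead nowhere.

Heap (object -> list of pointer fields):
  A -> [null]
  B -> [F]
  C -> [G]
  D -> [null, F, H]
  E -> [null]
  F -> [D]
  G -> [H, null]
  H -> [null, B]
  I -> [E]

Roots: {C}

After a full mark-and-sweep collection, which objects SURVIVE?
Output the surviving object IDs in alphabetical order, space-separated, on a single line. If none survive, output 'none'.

Answer: B C D F G H

Derivation:
Roots: C
Mark C: refs=G, marked=C
Mark G: refs=H null, marked=C G
Mark H: refs=null B, marked=C G H
Mark B: refs=F, marked=B C G H
Mark F: refs=D, marked=B C F G H
Mark D: refs=null F H, marked=B C D F G H
Unmarked (collected): A E I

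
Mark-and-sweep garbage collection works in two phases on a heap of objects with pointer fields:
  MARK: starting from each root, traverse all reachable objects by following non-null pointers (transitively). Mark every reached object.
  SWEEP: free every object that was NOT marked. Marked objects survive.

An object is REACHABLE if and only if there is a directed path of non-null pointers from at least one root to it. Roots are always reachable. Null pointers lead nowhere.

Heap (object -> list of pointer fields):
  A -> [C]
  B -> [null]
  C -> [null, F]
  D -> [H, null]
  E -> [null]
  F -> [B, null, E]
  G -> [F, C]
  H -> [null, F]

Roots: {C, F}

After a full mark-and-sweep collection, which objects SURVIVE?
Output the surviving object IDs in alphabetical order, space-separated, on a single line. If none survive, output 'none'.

Roots: C F
Mark C: refs=null F, marked=C
Mark F: refs=B null E, marked=C F
Mark B: refs=null, marked=B C F
Mark E: refs=null, marked=B C E F
Unmarked (collected): A D G H

Answer: B C E F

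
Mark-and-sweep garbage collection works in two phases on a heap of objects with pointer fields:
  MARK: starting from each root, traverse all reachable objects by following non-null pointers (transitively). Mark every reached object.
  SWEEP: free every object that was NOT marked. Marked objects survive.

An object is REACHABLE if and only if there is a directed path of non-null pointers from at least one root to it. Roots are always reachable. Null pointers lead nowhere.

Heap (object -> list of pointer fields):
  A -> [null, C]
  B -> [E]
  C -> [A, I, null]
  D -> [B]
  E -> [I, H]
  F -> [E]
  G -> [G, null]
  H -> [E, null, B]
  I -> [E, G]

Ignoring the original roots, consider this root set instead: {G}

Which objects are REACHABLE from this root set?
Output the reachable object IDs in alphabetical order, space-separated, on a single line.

Roots: G
Mark G: refs=G null, marked=G
Unmarked (collected): A B C D E F H I

Answer: G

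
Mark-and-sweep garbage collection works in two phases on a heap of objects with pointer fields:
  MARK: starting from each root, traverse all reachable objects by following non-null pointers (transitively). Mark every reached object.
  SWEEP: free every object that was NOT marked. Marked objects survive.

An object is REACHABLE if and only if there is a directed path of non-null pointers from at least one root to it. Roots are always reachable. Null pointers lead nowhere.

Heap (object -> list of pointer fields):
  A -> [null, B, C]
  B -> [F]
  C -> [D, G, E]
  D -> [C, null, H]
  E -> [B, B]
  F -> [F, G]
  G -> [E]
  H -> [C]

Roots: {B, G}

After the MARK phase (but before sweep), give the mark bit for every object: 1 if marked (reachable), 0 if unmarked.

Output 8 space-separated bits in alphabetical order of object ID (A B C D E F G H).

Answer: 0 1 0 0 1 1 1 0

Derivation:
Roots: B G
Mark B: refs=F, marked=B
Mark G: refs=E, marked=B G
Mark F: refs=F G, marked=B F G
Mark E: refs=B B, marked=B E F G
Unmarked (collected): A C D H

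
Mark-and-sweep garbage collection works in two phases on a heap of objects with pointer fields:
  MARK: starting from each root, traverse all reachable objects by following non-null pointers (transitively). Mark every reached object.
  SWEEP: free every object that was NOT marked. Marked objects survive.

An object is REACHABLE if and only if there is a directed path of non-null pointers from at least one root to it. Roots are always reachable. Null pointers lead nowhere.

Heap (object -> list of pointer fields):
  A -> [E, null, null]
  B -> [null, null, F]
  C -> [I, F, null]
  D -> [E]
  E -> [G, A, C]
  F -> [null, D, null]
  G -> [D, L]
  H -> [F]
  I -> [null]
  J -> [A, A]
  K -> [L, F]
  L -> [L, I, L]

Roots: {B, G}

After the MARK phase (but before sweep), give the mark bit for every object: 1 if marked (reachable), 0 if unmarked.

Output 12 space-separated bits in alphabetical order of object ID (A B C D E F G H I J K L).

Answer: 1 1 1 1 1 1 1 0 1 0 0 1

Derivation:
Roots: B G
Mark B: refs=null null F, marked=B
Mark G: refs=D L, marked=B G
Mark F: refs=null D null, marked=B F G
Mark D: refs=E, marked=B D F G
Mark L: refs=L I L, marked=B D F G L
Mark E: refs=G A C, marked=B D E F G L
Mark I: refs=null, marked=B D E F G I L
Mark A: refs=E null null, marked=A B D E F G I L
Mark C: refs=I F null, marked=A B C D E F G I L
Unmarked (collected): H J K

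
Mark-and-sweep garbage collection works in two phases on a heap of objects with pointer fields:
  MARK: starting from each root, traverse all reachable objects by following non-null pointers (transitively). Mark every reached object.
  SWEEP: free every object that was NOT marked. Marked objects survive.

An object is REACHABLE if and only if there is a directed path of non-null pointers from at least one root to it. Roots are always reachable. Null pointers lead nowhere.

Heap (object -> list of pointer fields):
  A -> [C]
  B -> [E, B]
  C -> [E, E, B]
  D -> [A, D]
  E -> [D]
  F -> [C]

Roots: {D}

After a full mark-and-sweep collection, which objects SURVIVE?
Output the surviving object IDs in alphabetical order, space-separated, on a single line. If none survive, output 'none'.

Roots: D
Mark D: refs=A D, marked=D
Mark A: refs=C, marked=A D
Mark C: refs=E E B, marked=A C D
Mark E: refs=D, marked=A C D E
Mark B: refs=E B, marked=A B C D E
Unmarked (collected): F

Answer: A B C D E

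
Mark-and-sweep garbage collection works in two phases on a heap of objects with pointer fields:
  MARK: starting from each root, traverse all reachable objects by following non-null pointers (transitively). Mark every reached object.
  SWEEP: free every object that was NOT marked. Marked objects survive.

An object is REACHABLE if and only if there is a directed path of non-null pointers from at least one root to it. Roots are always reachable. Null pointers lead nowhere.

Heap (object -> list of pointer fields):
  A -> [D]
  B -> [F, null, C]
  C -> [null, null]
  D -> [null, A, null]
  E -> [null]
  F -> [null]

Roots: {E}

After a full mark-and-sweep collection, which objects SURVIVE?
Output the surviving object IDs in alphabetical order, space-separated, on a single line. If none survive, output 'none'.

Answer: E

Derivation:
Roots: E
Mark E: refs=null, marked=E
Unmarked (collected): A B C D F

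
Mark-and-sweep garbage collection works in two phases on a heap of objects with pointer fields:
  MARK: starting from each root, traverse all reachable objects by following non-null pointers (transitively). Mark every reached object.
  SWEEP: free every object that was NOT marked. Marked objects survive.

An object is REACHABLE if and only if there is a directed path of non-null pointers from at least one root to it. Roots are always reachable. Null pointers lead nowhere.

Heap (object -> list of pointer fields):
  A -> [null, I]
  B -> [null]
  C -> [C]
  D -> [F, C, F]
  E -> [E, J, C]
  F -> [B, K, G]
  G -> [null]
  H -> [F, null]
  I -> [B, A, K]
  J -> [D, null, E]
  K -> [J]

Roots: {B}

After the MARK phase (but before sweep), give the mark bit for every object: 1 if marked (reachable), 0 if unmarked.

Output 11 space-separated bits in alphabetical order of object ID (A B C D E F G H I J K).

Roots: B
Mark B: refs=null, marked=B
Unmarked (collected): A C D E F G H I J K

Answer: 0 1 0 0 0 0 0 0 0 0 0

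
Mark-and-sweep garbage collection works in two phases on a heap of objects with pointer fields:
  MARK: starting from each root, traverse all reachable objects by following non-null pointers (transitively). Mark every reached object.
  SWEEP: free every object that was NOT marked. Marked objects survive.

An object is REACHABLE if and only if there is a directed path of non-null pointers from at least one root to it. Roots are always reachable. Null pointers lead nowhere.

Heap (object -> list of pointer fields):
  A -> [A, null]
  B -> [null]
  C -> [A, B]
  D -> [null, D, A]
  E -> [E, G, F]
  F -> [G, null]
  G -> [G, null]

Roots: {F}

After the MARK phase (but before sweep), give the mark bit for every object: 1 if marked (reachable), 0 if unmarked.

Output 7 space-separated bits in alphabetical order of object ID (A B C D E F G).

Roots: F
Mark F: refs=G null, marked=F
Mark G: refs=G null, marked=F G
Unmarked (collected): A B C D E

Answer: 0 0 0 0 0 1 1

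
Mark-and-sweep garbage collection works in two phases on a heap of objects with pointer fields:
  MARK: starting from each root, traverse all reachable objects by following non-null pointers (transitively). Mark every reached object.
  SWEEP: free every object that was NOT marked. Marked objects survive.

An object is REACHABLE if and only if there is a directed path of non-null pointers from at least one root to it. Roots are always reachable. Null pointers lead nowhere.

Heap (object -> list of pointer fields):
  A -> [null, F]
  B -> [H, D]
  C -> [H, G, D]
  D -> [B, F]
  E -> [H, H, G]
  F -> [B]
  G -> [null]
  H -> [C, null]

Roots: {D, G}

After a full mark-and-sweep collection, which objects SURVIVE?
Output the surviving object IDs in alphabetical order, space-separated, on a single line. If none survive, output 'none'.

Answer: B C D F G H

Derivation:
Roots: D G
Mark D: refs=B F, marked=D
Mark G: refs=null, marked=D G
Mark B: refs=H D, marked=B D G
Mark F: refs=B, marked=B D F G
Mark H: refs=C null, marked=B D F G H
Mark C: refs=H G D, marked=B C D F G H
Unmarked (collected): A E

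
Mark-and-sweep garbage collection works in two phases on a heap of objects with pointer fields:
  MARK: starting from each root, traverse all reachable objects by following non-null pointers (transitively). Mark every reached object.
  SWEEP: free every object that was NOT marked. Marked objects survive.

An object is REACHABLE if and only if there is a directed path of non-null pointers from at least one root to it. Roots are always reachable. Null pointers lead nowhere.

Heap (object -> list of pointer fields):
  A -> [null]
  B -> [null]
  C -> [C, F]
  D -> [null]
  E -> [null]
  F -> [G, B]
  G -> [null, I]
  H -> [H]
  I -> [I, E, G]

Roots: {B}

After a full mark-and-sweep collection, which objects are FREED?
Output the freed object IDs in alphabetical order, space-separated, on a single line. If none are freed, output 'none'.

Roots: B
Mark B: refs=null, marked=B
Unmarked (collected): A C D E F G H I

Answer: A C D E F G H I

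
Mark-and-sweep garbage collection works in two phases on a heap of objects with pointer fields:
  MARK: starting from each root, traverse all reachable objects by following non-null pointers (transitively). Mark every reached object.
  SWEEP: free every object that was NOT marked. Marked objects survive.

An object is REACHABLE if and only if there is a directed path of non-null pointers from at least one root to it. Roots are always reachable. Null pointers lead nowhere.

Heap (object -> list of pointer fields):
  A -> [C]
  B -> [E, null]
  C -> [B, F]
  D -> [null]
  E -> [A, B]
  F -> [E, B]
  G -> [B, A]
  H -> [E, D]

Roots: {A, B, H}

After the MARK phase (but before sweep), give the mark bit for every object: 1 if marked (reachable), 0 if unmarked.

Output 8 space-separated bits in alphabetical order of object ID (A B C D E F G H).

Answer: 1 1 1 1 1 1 0 1

Derivation:
Roots: A B H
Mark A: refs=C, marked=A
Mark B: refs=E null, marked=A B
Mark H: refs=E D, marked=A B H
Mark C: refs=B F, marked=A B C H
Mark E: refs=A B, marked=A B C E H
Mark D: refs=null, marked=A B C D E H
Mark F: refs=E B, marked=A B C D E F H
Unmarked (collected): G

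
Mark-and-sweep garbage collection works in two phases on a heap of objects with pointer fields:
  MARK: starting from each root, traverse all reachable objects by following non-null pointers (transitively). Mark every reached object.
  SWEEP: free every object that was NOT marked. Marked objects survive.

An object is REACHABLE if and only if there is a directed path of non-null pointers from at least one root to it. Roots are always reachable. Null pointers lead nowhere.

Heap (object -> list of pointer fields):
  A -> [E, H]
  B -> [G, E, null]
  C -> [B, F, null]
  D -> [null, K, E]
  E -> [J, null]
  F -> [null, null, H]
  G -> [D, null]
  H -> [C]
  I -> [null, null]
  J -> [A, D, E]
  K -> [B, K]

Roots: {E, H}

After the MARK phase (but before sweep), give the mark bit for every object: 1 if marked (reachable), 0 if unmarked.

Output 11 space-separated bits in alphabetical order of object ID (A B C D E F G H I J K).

Roots: E H
Mark E: refs=J null, marked=E
Mark H: refs=C, marked=E H
Mark J: refs=A D E, marked=E H J
Mark C: refs=B F null, marked=C E H J
Mark A: refs=E H, marked=A C E H J
Mark D: refs=null K E, marked=A C D E H J
Mark B: refs=G E null, marked=A B C D E H J
Mark F: refs=null null H, marked=A B C D E F H J
Mark K: refs=B K, marked=A B C D E F H J K
Mark G: refs=D null, marked=A B C D E F G H J K
Unmarked (collected): I

Answer: 1 1 1 1 1 1 1 1 0 1 1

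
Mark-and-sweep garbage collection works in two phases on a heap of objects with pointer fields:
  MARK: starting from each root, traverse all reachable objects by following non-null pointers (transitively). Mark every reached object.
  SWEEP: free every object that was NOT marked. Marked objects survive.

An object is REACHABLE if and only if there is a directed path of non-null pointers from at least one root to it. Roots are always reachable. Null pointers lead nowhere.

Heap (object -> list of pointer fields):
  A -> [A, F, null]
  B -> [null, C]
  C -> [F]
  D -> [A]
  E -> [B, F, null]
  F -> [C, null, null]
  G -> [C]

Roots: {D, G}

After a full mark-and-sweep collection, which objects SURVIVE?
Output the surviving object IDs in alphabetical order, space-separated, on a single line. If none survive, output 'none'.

Roots: D G
Mark D: refs=A, marked=D
Mark G: refs=C, marked=D G
Mark A: refs=A F null, marked=A D G
Mark C: refs=F, marked=A C D G
Mark F: refs=C null null, marked=A C D F G
Unmarked (collected): B E

Answer: A C D F G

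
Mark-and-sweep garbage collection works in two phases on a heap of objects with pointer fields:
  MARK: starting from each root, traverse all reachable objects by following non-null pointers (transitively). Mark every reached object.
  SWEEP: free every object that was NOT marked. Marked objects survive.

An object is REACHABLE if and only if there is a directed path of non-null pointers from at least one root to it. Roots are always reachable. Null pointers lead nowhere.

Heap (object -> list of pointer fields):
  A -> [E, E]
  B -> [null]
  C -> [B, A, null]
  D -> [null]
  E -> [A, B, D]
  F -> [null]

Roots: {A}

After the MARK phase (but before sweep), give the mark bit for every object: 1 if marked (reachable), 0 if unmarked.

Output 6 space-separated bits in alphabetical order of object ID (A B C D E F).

Roots: A
Mark A: refs=E E, marked=A
Mark E: refs=A B D, marked=A E
Mark B: refs=null, marked=A B E
Mark D: refs=null, marked=A B D E
Unmarked (collected): C F

Answer: 1 1 0 1 1 0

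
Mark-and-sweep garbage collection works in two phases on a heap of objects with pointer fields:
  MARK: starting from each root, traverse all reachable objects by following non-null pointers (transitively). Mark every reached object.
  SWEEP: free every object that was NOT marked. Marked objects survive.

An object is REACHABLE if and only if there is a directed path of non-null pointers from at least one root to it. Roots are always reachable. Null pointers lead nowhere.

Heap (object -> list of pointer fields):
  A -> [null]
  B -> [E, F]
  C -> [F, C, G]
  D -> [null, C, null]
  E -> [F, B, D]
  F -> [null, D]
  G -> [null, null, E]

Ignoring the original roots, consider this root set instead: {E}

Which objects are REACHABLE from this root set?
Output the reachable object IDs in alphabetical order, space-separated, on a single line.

Answer: B C D E F G

Derivation:
Roots: E
Mark E: refs=F B D, marked=E
Mark F: refs=null D, marked=E F
Mark B: refs=E F, marked=B E F
Mark D: refs=null C null, marked=B D E F
Mark C: refs=F C G, marked=B C D E F
Mark G: refs=null null E, marked=B C D E F G
Unmarked (collected): A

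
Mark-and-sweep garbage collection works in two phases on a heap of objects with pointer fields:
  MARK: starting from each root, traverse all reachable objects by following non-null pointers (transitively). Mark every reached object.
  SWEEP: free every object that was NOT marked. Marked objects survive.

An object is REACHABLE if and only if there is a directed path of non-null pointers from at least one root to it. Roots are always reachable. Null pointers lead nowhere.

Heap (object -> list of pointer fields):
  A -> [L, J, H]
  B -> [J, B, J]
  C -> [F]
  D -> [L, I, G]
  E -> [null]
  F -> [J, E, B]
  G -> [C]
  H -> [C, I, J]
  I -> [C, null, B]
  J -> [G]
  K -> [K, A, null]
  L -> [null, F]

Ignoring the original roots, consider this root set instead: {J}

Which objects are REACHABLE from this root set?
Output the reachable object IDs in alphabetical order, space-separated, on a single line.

Roots: J
Mark J: refs=G, marked=J
Mark G: refs=C, marked=G J
Mark C: refs=F, marked=C G J
Mark F: refs=J E B, marked=C F G J
Mark E: refs=null, marked=C E F G J
Mark B: refs=J B J, marked=B C E F G J
Unmarked (collected): A D H I K L

Answer: B C E F G J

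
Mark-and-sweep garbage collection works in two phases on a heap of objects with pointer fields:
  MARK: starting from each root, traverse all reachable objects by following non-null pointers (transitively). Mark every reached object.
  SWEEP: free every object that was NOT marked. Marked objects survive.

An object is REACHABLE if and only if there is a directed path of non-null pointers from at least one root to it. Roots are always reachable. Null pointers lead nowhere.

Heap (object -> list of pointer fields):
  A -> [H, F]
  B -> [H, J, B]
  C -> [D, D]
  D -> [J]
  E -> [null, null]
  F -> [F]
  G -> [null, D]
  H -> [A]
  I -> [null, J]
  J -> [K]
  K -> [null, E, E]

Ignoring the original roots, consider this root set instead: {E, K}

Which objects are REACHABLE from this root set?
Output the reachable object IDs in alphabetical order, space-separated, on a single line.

Answer: E K

Derivation:
Roots: E K
Mark E: refs=null null, marked=E
Mark K: refs=null E E, marked=E K
Unmarked (collected): A B C D F G H I J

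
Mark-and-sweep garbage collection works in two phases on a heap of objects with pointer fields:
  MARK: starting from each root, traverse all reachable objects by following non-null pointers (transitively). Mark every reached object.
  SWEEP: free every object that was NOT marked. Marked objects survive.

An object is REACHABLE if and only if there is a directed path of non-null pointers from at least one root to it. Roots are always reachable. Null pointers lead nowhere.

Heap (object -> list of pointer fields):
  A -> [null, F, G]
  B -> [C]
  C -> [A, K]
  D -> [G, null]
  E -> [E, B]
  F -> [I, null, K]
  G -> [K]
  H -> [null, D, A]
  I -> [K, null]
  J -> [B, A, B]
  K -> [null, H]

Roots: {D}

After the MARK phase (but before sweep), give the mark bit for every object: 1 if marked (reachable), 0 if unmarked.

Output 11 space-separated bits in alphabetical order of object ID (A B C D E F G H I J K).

Answer: 1 0 0 1 0 1 1 1 1 0 1

Derivation:
Roots: D
Mark D: refs=G null, marked=D
Mark G: refs=K, marked=D G
Mark K: refs=null H, marked=D G K
Mark H: refs=null D A, marked=D G H K
Mark A: refs=null F G, marked=A D G H K
Mark F: refs=I null K, marked=A D F G H K
Mark I: refs=K null, marked=A D F G H I K
Unmarked (collected): B C E J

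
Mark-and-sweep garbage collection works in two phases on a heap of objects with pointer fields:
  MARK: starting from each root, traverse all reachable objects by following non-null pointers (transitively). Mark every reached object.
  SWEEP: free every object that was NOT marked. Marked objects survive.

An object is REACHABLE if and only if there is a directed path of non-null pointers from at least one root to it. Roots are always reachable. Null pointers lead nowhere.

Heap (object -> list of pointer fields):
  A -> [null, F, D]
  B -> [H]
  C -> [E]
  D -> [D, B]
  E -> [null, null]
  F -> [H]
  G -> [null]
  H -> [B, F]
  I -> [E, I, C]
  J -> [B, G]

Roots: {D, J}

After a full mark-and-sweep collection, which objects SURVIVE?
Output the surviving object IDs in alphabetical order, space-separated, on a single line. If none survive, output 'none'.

Roots: D J
Mark D: refs=D B, marked=D
Mark J: refs=B G, marked=D J
Mark B: refs=H, marked=B D J
Mark G: refs=null, marked=B D G J
Mark H: refs=B F, marked=B D G H J
Mark F: refs=H, marked=B D F G H J
Unmarked (collected): A C E I

Answer: B D F G H J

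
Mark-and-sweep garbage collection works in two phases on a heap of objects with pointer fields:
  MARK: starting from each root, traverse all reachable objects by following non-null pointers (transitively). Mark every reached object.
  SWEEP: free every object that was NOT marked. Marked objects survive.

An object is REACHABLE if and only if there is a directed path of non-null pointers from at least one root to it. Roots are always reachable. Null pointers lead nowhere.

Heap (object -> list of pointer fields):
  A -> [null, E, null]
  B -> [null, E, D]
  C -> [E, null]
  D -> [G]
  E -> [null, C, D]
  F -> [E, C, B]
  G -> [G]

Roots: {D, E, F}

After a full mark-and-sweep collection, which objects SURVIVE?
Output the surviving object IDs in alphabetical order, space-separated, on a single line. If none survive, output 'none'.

Answer: B C D E F G

Derivation:
Roots: D E F
Mark D: refs=G, marked=D
Mark E: refs=null C D, marked=D E
Mark F: refs=E C B, marked=D E F
Mark G: refs=G, marked=D E F G
Mark C: refs=E null, marked=C D E F G
Mark B: refs=null E D, marked=B C D E F G
Unmarked (collected): A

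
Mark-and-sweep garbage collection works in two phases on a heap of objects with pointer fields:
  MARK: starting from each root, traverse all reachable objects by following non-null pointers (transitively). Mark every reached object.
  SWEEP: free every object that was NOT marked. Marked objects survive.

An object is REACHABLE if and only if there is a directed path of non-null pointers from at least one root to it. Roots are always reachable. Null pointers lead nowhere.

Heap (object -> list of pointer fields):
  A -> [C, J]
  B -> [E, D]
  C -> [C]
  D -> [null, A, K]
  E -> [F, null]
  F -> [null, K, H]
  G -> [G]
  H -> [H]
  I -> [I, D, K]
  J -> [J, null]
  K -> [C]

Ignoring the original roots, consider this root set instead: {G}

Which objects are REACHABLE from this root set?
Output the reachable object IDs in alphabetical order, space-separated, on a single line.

Roots: G
Mark G: refs=G, marked=G
Unmarked (collected): A B C D E F H I J K

Answer: G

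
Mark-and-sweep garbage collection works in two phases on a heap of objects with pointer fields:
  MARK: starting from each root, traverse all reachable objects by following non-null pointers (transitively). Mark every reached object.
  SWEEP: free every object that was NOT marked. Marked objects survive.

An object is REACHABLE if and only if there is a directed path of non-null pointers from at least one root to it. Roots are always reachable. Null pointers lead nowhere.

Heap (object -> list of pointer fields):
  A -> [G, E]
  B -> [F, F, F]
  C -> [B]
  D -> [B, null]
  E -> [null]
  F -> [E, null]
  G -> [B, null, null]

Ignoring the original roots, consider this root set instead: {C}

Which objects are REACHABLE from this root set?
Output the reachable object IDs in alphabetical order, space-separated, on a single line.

Answer: B C E F

Derivation:
Roots: C
Mark C: refs=B, marked=C
Mark B: refs=F F F, marked=B C
Mark F: refs=E null, marked=B C F
Mark E: refs=null, marked=B C E F
Unmarked (collected): A D G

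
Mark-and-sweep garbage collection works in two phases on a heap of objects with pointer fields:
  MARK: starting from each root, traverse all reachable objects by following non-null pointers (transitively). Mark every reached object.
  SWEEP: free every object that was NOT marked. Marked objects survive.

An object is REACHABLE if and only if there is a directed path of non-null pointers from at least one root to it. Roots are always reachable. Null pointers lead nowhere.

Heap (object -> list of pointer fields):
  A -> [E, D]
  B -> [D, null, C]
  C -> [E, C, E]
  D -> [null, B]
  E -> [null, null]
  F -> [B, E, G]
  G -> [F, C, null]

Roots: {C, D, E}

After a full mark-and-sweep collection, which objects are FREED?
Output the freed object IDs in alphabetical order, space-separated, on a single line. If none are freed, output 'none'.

Roots: C D E
Mark C: refs=E C E, marked=C
Mark D: refs=null B, marked=C D
Mark E: refs=null null, marked=C D E
Mark B: refs=D null C, marked=B C D E
Unmarked (collected): A F G

Answer: A F G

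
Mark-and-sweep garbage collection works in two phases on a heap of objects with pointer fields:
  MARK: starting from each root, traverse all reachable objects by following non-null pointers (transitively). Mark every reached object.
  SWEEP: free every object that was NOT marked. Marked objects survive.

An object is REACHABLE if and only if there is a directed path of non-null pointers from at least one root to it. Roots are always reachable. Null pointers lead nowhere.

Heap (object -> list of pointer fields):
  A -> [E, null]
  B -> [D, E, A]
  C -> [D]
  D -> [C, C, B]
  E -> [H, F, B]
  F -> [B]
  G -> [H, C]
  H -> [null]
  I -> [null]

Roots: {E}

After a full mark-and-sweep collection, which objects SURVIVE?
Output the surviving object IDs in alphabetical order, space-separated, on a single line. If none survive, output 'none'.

Answer: A B C D E F H

Derivation:
Roots: E
Mark E: refs=H F B, marked=E
Mark H: refs=null, marked=E H
Mark F: refs=B, marked=E F H
Mark B: refs=D E A, marked=B E F H
Mark D: refs=C C B, marked=B D E F H
Mark A: refs=E null, marked=A B D E F H
Mark C: refs=D, marked=A B C D E F H
Unmarked (collected): G I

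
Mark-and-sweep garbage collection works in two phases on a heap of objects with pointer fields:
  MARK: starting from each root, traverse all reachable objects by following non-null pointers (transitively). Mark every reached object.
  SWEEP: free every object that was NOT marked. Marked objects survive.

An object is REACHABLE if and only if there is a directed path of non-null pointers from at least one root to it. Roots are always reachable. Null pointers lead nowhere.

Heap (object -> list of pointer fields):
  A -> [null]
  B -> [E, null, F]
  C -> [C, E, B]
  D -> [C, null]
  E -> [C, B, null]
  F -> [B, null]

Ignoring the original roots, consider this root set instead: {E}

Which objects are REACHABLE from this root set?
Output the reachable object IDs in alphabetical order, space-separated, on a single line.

Roots: E
Mark E: refs=C B null, marked=E
Mark C: refs=C E B, marked=C E
Mark B: refs=E null F, marked=B C E
Mark F: refs=B null, marked=B C E F
Unmarked (collected): A D

Answer: B C E F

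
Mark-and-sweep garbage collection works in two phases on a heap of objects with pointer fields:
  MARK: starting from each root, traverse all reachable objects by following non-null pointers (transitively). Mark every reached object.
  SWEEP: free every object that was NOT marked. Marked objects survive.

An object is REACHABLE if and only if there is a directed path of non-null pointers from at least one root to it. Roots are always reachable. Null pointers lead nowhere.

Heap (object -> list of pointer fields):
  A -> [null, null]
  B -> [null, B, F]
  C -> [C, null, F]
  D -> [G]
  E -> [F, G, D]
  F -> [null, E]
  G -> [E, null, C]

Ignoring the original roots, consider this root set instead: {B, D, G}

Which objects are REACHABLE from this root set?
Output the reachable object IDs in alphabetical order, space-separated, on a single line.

Answer: B C D E F G

Derivation:
Roots: B D G
Mark B: refs=null B F, marked=B
Mark D: refs=G, marked=B D
Mark G: refs=E null C, marked=B D G
Mark F: refs=null E, marked=B D F G
Mark E: refs=F G D, marked=B D E F G
Mark C: refs=C null F, marked=B C D E F G
Unmarked (collected): A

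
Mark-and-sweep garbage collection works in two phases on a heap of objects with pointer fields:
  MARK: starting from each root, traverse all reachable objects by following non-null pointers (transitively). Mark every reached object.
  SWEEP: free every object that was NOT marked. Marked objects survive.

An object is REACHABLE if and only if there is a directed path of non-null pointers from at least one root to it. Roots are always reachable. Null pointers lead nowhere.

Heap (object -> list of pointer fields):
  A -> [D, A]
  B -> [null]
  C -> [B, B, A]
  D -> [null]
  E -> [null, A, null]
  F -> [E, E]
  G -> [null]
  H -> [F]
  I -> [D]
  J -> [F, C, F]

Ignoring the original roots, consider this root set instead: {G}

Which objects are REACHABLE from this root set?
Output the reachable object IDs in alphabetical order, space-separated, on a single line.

Answer: G

Derivation:
Roots: G
Mark G: refs=null, marked=G
Unmarked (collected): A B C D E F H I J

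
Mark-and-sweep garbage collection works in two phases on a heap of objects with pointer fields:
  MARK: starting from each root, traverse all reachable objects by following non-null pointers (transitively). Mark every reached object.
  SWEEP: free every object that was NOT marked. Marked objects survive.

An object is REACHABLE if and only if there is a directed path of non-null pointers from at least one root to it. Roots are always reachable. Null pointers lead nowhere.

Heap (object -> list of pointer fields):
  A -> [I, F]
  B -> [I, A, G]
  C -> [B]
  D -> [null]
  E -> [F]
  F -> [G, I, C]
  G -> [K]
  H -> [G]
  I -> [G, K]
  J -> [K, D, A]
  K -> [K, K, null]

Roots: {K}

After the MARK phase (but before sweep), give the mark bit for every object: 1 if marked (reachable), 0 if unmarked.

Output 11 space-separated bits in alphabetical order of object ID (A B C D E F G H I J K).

Roots: K
Mark K: refs=K K null, marked=K
Unmarked (collected): A B C D E F G H I J

Answer: 0 0 0 0 0 0 0 0 0 0 1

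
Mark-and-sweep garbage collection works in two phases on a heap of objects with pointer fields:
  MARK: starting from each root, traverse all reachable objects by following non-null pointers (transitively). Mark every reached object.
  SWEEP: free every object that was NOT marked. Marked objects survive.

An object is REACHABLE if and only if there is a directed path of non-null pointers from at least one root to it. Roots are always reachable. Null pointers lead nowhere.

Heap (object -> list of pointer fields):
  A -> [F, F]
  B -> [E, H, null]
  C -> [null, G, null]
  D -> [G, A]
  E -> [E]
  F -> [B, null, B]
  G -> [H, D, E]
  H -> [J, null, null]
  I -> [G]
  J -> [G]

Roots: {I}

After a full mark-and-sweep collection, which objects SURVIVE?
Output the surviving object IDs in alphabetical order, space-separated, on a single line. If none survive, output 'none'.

Roots: I
Mark I: refs=G, marked=I
Mark G: refs=H D E, marked=G I
Mark H: refs=J null null, marked=G H I
Mark D: refs=G A, marked=D G H I
Mark E: refs=E, marked=D E G H I
Mark J: refs=G, marked=D E G H I J
Mark A: refs=F F, marked=A D E G H I J
Mark F: refs=B null B, marked=A D E F G H I J
Mark B: refs=E H null, marked=A B D E F G H I J
Unmarked (collected): C

Answer: A B D E F G H I J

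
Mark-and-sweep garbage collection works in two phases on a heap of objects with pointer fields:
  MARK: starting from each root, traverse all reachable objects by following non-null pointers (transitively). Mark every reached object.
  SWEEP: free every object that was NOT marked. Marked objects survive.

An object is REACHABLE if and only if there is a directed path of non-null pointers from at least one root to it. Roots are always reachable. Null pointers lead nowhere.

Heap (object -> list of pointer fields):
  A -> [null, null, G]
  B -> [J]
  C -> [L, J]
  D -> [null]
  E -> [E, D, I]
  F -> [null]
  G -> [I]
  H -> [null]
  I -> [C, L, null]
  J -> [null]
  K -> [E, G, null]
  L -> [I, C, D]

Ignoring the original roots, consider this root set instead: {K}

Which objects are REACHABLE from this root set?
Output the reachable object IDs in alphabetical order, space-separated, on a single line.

Roots: K
Mark K: refs=E G null, marked=K
Mark E: refs=E D I, marked=E K
Mark G: refs=I, marked=E G K
Mark D: refs=null, marked=D E G K
Mark I: refs=C L null, marked=D E G I K
Mark C: refs=L J, marked=C D E G I K
Mark L: refs=I C D, marked=C D E G I K L
Mark J: refs=null, marked=C D E G I J K L
Unmarked (collected): A B F H

Answer: C D E G I J K L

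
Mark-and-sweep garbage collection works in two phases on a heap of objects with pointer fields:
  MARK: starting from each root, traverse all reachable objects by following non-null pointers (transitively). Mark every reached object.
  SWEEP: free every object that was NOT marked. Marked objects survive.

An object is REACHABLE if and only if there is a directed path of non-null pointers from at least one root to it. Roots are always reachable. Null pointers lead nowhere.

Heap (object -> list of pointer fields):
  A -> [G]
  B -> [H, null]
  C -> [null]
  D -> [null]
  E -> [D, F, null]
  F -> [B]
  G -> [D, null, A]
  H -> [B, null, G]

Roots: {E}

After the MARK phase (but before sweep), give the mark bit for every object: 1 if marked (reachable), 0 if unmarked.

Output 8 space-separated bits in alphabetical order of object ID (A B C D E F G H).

Answer: 1 1 0 1 1 1 1 1

Derivation:
Roots: E
Mark E: refs=D F null, marked=E
Mark D: refs=null, marked=D E
Mark F: refs=B, marked=D E F
Mark B: refs=H null, marked=B D E F
Mark H: refs=B null G, marked=B D E F H
Mark G: refs=D null A, marked=B D E F G H
Mark A: refs=G, marked=A B D E F G H
Unmarked (collected): C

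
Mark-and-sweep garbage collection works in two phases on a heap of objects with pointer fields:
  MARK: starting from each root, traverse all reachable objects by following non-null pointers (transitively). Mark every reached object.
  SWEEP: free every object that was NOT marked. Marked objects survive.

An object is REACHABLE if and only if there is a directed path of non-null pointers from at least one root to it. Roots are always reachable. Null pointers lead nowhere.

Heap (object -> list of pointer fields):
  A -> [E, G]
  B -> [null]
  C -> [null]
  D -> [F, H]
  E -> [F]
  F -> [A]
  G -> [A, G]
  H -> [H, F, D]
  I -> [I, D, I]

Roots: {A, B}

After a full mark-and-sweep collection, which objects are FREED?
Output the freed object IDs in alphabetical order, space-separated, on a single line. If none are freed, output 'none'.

Roots: A B
Mark A: refs=E G, marked=A
Mark B: refs=null, marked=A B
Mark E: refs=F, marked=A B E
Mark G: refs=A G, marked=A B E G
Mark F: refs=A, marked=A B E F G
Unmarked (collected): C D H I

Answer: C D H I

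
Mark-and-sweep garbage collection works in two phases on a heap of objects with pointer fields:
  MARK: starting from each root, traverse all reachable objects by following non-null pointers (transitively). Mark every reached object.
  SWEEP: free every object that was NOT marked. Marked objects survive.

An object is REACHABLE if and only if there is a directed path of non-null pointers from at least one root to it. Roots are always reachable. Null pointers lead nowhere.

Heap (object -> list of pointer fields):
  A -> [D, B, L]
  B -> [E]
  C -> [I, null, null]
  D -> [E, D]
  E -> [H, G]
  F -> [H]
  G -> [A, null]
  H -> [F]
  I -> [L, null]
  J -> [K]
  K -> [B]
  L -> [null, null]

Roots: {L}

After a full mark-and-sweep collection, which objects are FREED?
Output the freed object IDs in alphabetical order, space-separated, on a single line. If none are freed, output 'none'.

Answer: A B C D E F G H I J K

Derivation:
Roots: L
Mark L: refs=null null, marked=L
Unmarked (collected): A B C D E F G H I J K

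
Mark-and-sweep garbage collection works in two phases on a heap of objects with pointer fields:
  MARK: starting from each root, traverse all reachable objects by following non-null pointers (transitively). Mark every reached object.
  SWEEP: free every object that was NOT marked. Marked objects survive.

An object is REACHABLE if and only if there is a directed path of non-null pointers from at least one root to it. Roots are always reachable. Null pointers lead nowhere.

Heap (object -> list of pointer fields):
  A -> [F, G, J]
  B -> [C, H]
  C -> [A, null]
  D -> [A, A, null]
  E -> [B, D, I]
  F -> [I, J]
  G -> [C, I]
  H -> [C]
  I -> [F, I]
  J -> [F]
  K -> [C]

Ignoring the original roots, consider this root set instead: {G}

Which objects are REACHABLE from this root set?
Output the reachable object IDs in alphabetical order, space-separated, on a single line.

Answer: A C F G I J

Derivation:
Roots: G
Mark G: refs=C I, marked=G
Mark C: refs=A null, marked=C G
Mark I: refs=F I, marked=C G I
Mark A: refs=F G J, marked=A C G I
Mark F: refs=I J, marked=A C F G I
Mark J: refs=F, marked=A C F G I J
Unmarked (collected): B D E H K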